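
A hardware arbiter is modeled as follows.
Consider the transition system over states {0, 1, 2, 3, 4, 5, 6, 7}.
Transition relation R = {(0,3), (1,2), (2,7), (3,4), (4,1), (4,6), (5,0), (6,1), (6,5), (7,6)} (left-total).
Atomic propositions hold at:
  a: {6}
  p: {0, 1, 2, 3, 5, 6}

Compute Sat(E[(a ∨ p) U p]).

{0, 1, 2, 3, 5, 6}

Sat(a ∨ p) = {0, 1, 2, 3, 5, 6}
E[(a ∨ p) U p]: least fixpoint, start Z0 = Sat(p) = {0, 1, 2, 3, 5, 6}, add states in Sat(a ∨ p) with some successor in Z. Already a fixed point.
Sat(E[(a ∨ p) U p]) = {0, 1, 2, 3, 5, 6}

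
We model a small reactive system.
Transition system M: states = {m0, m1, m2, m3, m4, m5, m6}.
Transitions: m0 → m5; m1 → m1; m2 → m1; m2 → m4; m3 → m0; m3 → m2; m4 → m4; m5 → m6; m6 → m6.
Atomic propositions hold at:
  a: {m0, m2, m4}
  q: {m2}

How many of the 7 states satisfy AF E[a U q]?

E[a U q]: least fixpoint, start Z0 = Sat(q) = {m2}, add states in Sat(a) with some successor in Z. Already a fixed point.
Sat(E[a U q]) = {m2}
AF E[a U q]: least fixpoint, start Z0 = {m2}, add states with every successor in Z. Already a fixed point.
Sat(AF E[a U q]) = {m2}
|Sat(AF E[a U q])| = |{m2}| = 1.

1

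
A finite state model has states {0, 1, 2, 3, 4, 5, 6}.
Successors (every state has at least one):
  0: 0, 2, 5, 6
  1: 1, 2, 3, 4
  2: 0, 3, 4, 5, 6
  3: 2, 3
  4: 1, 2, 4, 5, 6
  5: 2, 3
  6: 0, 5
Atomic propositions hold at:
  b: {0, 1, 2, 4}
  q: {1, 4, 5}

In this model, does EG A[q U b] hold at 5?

A[q U b]: least fixpoint, start Z0 = Sat(b) = {0, 1, 2, 4}, add states in Sat(q) with every successor in Z. Already a fixed point.
Sat(A[q U b]) = {0, 1, 2, 4}
EG A[q U b]: greatest fixpoint, start Z0 = {0, 1, 2, 4}, keep only states in Sat with some successor in Z. Already a fixed point.
Sat(EG A[q U b]) = {0, 1, 2, 4}
5 ∉ Sat(EG A[q U b]) = {0, 1, 2, 4}, so the formula does not hold at 5.

No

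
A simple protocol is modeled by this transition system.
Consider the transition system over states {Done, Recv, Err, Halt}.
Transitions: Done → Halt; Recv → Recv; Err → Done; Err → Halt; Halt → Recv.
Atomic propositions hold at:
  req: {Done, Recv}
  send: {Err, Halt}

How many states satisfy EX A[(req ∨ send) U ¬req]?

2

Sat(req ∨ send) = {Done, Recv, Err, Halt}
Sat(¬req) = {Err, Halt}
A[(req ∨ send) U ¬req]: least fixpoint, start Z0 = Sat(¬req) = {Err, Halt}, add states in Sat(req ∨ send) with every successor in Z. Z1 = {Done, Err, Halt}; fixed.
Sat(A[(req ∨ send) U ¬req]) = {Done, Err, Halt}
Sat(EX A[(req ∨ send) U ¬req]) = {s : some successor in {Done, Err, Halt}} = {Done, Err}
|Sat(EX A[(req ∨ send) U ¬req])| = |{Done, Err}| = 2.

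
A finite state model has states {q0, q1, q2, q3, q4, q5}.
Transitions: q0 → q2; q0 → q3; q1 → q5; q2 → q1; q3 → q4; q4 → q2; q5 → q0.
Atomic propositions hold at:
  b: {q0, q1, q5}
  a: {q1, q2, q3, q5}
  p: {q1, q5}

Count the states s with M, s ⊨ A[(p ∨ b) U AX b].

3

Sat(p ∨ b) = {q0, q1, q5}
Sat(AX b) = {s : every successor in {q0, q1, q5}} = {q1, q2, q5}
A[(p ∨ b) U AX b]: least fixpoint, start Z0 = Sat(AX b) = {q1, q2, q5}, add states in Sat(p ∨ b) with every successor in Z. Already a fixed point.
Sat(A[(p ∨ b) U AX b]) = {q1, q2, q5}
|Sat(A[(p ∨ b) U AX b])| = |{q1, q2, q5}| = 3.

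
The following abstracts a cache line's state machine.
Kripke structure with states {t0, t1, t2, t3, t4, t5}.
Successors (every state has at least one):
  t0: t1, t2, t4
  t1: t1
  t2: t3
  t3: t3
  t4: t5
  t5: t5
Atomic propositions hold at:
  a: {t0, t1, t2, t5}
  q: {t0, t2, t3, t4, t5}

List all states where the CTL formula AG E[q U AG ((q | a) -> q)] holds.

Sat(q | a) = {t0, t1, t2, t3, t4, t5}
Sat((q | a) -> q) = {t0, t2, t3, t4, t5}
AG ((q | a) -> q): greatest fixpoint, start Z0 = {t0, t2, t3, t4, t5}, keep only states in Sat with every successor in Z. Z1 = {t2, t3, t4, t5}; fixed.
Sat(AG ((q | a) -> q)) = {t2, t3, t4, t5}
E[q U AG ((q | a) -> q)]: least fixpoint, start Z0 = Sat(AG ((q | a) -> q)) = {t2, t3, t4, t5}, add states in Sat(q) with some successor in Z. Z1 = {t0, t2, t3, t4, t5}; fixed.
Sat(E[q U AG ((q | a) -> q)]) = {t0, t2, t3, t4, t5}
AG E[q U AG ((q | a) -> q)]: greatest fixpoint, start Z0 = {t0, t2, t3, t4, t5}, keep only states in Sat with every successor in Z. Z1 = {t2, t3, t4, t5}; fixed.
Sat(AG E[q U AG ((q | a) -> q)]) = {t2, t3, t4, t5}

{t2, t3, t4, t5}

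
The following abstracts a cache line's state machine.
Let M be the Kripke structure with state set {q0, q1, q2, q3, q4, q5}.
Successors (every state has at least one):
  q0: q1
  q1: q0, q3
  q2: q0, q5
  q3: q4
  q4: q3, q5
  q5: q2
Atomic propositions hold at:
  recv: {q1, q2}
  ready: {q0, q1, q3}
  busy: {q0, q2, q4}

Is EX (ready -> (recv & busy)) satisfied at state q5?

Sat(recv & busy) = {q2}
Sat(ready -> (recv & busy)) = {q2, q4, q5}
Sat(EX (ready -> (recv & busy))) = {s : some successor in {q2, q4, q5}} = {q2, q3, q4, q5}
q5 ∈ Sat(EX (ready -> (recv & busy))) = {q2, q3, q4, q5}, so the formula holds at q5.

Yes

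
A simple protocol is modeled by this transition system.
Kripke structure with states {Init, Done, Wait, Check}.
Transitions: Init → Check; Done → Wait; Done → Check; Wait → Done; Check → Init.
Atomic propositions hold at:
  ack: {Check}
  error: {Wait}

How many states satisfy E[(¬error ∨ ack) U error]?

2

Sat(¬error) = {Init, Done, Check}
Sat(¬error ∨ ack) = {Init, Done, Check}
E[(¬error ∨ ack) U error]: least fixpoint, start Z0 = Sat(error) = {Wait}, add states in Sat(¬error ∨ ack) with some successor in Z. Z1 = {Done, Wait}; fixed.
Sat(E[(¬error ∨ ack) U error]) = {Done, Wait}
|Sat(E[(¬error ∨ ack) U error])| = |{Done, Wait}| = 2.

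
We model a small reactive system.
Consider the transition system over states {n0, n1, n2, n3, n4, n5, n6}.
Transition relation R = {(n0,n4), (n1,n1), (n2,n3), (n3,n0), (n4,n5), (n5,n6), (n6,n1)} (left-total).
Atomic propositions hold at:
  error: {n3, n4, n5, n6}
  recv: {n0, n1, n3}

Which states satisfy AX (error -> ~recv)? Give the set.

{n0, n1, n3, n4, n5, n6}

Sat(~recv) = {n2, n4, n5, n6}
Sat(error -> ~recv) = {n0, n1, n2, n4, n5, n6}
Sat(AX (error -> ~recv)) = {s : every successor in {n0, n1, n2, n4, n5, n6}} = {n0, n1, n3, n4, n5, n6}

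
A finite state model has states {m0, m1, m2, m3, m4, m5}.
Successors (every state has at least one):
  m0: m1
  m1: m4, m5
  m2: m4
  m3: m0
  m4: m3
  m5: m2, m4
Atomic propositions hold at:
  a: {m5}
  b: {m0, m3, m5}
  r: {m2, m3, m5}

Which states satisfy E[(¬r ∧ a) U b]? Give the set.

Sat(¬r) = {m0, m1, m4}
Sat(¬r ∧ a) = ∅
E[(¬r ∧ a) U b]: least fixpoint, start Z0 = Sat(b) = {m0, m3, m5}, add states in Sat(¬r ∧ a) with some successor in Z. Already a fixed point.
Sat(E[(¬r ∧ a) U b]) = {m0, m3, m5}

{m0, m3, m5}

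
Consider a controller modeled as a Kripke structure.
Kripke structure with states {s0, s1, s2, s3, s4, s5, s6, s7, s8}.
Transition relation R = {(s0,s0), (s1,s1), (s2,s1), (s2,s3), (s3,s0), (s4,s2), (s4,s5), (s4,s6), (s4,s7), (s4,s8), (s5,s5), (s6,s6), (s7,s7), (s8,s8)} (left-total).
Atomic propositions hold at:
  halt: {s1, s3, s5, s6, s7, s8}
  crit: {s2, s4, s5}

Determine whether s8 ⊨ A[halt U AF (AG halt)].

Yes

AG halt: greatest fixpoint, start Z0 = {s1, s3, s5, s6, s7, s8}, keep only states in Sat with every successor in Z. Z1 = {s1, s5, s6, s7, s8}; fixed.
Sat(AG halt) = {s1, s5, s6, s7, s8}
AF (AG halt): least fixpoint, start Z0 = {s1, s5, s6, s7, s8}, add states with every successor in Z. Already a fixed point.
Sat(AF (AG halt)) = {s1, s5, s6, s7, s8}
A[halt U AF (AG halt)]: least fixpoint, start Z0 = Sat(AF (AG halt)) = {s1, s5, s6, s7, s8}, add states in Sat(halt) with every successor in Z. Already a fixed point.
Sat(A[halt U AF (AG halt)]) = {s1, s5, s6, s7, s8}
s8 ∈ Sat(A[halt U AF (AG halt)]) = {s1, s5, s6, s7, s8}, so the formula holds at s8.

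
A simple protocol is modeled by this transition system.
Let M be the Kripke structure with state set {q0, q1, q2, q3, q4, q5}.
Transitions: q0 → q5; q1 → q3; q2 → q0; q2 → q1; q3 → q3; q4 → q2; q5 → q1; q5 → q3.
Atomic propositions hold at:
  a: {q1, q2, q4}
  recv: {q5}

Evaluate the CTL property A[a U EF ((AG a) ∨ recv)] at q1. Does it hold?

No

AG a: greatest fixpoint, start Z0 = {q1, q2, q4}, keep only states in Sat with every successor in Z. Z1 = {q4}; Z2 = ∅; fixed.
Sat(AG a) = ∅
Sat((AG a) ∨ recv) = {q5}
EF ((AG a) ∨ recv): least fixpoint, start Z0 = {q5}, add states with some successor in Z. Z1 = {q0, q5}; Z2 = {q0, q2, q5}; Z3 = {q0, q2, q4, q5}; fixed.
Sat(EF ((AG a) ∨ recv)) = {q0, q2, q4, q5}
A[a U EF ((AG a) ∨ recv)]: least fixpoint, start Z0 = Sat(EF ((AG a) ∨ recv)) = {q0, q2, q4, q5}, add states in Sat(a) with every successor in Z. Already a fixed point.
Sat(A[a U EF ((AG a) ∨ recv)]) = {q0, q2, q4, q5}
q1 ∉ Sat(A[a U EF ((AG a) ∨ recv)]) = {q0, q2, q4, q5}, so the formula does not hold at q1.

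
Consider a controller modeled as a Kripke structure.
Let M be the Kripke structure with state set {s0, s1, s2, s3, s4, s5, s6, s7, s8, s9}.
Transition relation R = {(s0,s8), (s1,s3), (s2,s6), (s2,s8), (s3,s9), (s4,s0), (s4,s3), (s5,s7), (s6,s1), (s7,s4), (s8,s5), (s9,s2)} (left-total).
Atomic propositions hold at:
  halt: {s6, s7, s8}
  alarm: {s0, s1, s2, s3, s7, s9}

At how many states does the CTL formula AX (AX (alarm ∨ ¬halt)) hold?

Sat(¬halt) = {s0, s1, s2, s3, s4, s5, s9}
Sat(alarm ∨ ¬halt) = {s0, s1, s2, s3, s4, s5, s7, s9}
Sat(AX (alarm ∨ ¬halt)) = {s : every successor in {s0, s1, s2, s3, s4, s5, s7, s9}} = {s1, s3, s4, s5, s6, s7, s8, s9}
Sat(AX (AX (alarm ∨ ¬halt))) = {s : every successor in {s1, s3, s4, s5, s6, s7, s8, s9}} = {s0, s1, s2, s3, s5, s6, s7, s8}
|Sat(AX (AX (alarm ∨ ¬halt)))| = |{s0, s1, s2, s3, s5, s6, s7, s8}| = 8.

8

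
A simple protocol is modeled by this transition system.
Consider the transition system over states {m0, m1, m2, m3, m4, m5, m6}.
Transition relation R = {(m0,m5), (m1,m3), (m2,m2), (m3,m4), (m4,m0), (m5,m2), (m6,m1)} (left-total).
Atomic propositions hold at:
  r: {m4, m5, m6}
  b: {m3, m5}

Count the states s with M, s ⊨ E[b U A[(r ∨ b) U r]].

Sat(r ∨ b) = {m3, m4, m5, m6}
A[(r ∨ b) U r]: least fixpoint, start Z0 = Sat(r) = {m4, m5, m6}, add states in Sat(r ∨ b) with every successor in Z. Z1 = {m3, m4, m5, m6}; fixed.
Sat(A[(r ∨ b) U r]) = {m3, m4, m5, m6}
E[b U A[(r ∨ b) U r]]: least fixpoint, start Z0 = Sat(A[(r ∨ b) U r]) = {m3, m4, m5, m6}, add states in Sat(b) with some successor in Z. Already a fixed point.
Sat(E[b U A[(r ∨ b) U r]]) = {m3, m4, m5, m6}
|Sat(E[b U A[(r ∨ b) U r]])| = |{m3, m4, m5, m6}| = 4.

4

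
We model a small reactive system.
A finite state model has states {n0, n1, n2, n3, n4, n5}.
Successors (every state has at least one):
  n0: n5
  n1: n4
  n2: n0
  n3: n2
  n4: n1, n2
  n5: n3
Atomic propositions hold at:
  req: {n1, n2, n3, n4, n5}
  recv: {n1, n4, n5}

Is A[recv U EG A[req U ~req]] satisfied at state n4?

No

Sat(~req) = {n0}
A[req U ~req]: least fixpoint, start Z0 = Sat(~req) = {n0}, add states in Sat(req) with every successor in Z. Z1 = {n0, n2}; Z2 = {n0, n2, n3}; Z3 = {n0, n2, n3, n5}; fixed.
Sat(A[req U ~req]) = {n0, n2, n3, n5}
EG A[req U ~req]: greatest fixpoint, start Z0 = {n0, n2, n3, n5}, keep only states in Sat with some successor in Z. Already a fixed point.
Sat(EG A[req U ~req]) = {n0, n2, n3, n5}
A[recv U EG A[req U ~req]]: least fixpoint, start Z0 = Sat(EG A[req U ~req]) = {n0, n2, n3, n5}, add states in Sat(recv) with every successor in Z. Already a fixed point.
Sat(A[recv U EG A[req U ~req]]) = {n0, n2, n3, n5}
n4 ∉ Sat(A[recv U EG A[req U ~req]]) = {n0, n2, n3, n5}, so the formula does not hold at n4.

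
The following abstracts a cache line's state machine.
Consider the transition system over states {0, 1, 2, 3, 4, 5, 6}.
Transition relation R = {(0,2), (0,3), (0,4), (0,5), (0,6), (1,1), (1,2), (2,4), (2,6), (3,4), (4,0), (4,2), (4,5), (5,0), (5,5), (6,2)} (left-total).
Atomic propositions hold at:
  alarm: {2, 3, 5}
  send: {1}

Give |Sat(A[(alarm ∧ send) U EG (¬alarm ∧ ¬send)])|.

Sat(alarm ∧ send) = ∅
Sat(¬alarm) = {0, 1, 4, 6}
Sat(¬send) = {0, 2, 3, 4, 5, 6}
Sat(¬alarm ∧ ¬send) = {0, 4, 6}
EG (¬alarm ∧ ¬send): greatest fixpoint, start Z0 = {0, 4, 6}, keep only states in Sat with some successor in Z. Z1 = {0, 4}; fixed.
Sat(EG (¬alarm ∧ ¬send)) = {0, 4}
A[(alarm ∧ send) U EG (¬alarm ∧ ¬send)]: least fixpoint, start Z0 = Sat(EG (¬alarm ∧ ¬send)) = {0, 4}, add states in Sat(alarm ∧ send) with every successor in Z. Already a fixed point.
Sat(A[(alarm ∧ send) U EG (¬alarm ∧ ¬send)]) = {0, 4}
|Sat(A[(alarm ∧ send) U EG (¬alarm ∧ ¬send)])| = |{0, 4}| = 2.

2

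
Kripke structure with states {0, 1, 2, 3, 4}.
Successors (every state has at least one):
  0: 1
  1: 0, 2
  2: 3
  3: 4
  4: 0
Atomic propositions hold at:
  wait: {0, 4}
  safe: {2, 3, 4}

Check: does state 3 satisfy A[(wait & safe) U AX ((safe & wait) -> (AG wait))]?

No

Sat(wait & safe) = {4}
Sat(safe & wait) = {4}
AG wait: greatest fixpoint, start Z0 = {0, 4}, keep only states in Sat with every successor in Z. Z1 = {4}; Z2 = ∅; fixed.
Sat(AG wait) = ∅
Sat((safe & wait) -> (AG wait)) = {0, 1, 2, 3}
Sat(AX ((safe & wait) -> (AG wait))) = {s : every successor in {0, 1, 2, 3}} = {0, 1, 2, 4}
A[(wait & safe) U AX ((safe & wait) -> (AG wait))]: least fixpoint, start Z0 = Sat(AX ((safe & wait) -> (AG wait))) = {0, 1, 2, 4}, add states in Sat(wait & safe) with every successor in Z. Already a fixed point.
Sat(A[(wait & safe) U AX ((safe & wait) -> (AG wait))]) = {0, 1, 2, 4}
3 ∉ Sat(A[(wait & safe) U AX ((safe & wait) -> (AG wait))]) = {0, 1, 2, 4}, so the formula does not hold at 3.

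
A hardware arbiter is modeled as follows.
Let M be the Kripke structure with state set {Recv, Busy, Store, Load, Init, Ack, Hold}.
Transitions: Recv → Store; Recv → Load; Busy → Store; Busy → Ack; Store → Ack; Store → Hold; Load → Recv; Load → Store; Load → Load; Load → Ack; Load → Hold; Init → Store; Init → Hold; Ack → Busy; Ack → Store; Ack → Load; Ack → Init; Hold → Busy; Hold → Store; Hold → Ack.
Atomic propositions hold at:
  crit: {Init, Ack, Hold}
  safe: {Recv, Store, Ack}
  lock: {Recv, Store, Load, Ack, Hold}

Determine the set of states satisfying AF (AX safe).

Sat(AX safe) = {s : every successor in {Recv, Store, Ack}} = {Busy}
AF (AX safe): least fixpoint, start Z0 = {Busy}, add states with every successor in Z. Already a fixed point.
Sat(AF (AX safe)) = {Busy}

{Busy}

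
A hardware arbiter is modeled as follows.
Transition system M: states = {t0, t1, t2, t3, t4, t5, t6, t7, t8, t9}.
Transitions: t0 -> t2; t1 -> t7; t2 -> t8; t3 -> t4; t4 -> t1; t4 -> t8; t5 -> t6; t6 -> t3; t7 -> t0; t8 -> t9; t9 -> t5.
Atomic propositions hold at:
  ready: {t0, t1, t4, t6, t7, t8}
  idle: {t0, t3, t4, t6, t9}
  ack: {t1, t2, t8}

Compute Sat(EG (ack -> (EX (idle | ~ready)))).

Sat(~ready) = {t2, t3, t5, t9}
Sat(idle | ~ready) = {t0, t2, t3, t4, t5, t6, t9}
Sat(EX (idle | ~ready)) = {s : some successor in {t0, t2, t3, t4, t5, t6, t9}} = {t0, t3, t5, t6, t7, t8, t9}
Sat(ack -> (EX (idle | ~ready))) = {t0, t3, t4, t5, t6, t7, t8, t9}
EG (ack -> (EX (idle | ~ready))): greatest fixpoint, start Z0 = {t0, t3, t4, t5, t6, t7, t8, t9}, keep only states in Sat with some successor in Z. Z1 = {t3, t4, t5, t6, t7, t8, t9}; Z2 = {t3, t4, t5, t6, t8, t9}; fixed.
Sat(EG (ack -> (EX (idle | ~ready)))) = {t3, t4, t5, t6, t8, t9}

{t3, t4, t5, t6, t8, t9}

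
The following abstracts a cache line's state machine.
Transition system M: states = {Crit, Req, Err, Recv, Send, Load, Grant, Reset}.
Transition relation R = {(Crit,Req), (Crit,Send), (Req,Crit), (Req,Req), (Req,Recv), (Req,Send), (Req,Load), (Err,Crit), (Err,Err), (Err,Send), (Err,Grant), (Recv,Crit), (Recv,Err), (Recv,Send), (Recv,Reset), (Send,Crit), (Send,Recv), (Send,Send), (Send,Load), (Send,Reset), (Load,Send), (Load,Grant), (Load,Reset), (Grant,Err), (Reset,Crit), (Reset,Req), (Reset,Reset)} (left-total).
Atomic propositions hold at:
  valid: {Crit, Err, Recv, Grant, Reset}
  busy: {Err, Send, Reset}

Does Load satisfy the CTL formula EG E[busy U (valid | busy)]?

Sat(valid | busy) = {Crit, Err, Recv, Send, Grant, Reset}
E[busy U (valid | busy)]: least fixpoint, start Z0 = Sat((valid | busy)) = {Crit, Err, Recv, Send, Grant, Reset}, add states in Sat(busy) with some successor in Z. Already a fixed point.
Sat(E[busy U (valid | busy)]) = {Crit, Err, Recv, Send, Grant, Reset}
EG E[busy U (valid | busy)]: greatest fixpoint, start Z0 = {Crit, Err, Recv, Send, Grant, Reset}, keep only states in Sat with some successor in Z. Already a fixed point.
Sat(EG E[busy U (valid | busy)]) = {Crit, Err, Recv, Send, Grant, Reset}
Load ∉ Sat(EG E[busy U (valid | busy)]) = {Crit, Err, Recv, Send, Grant, Reset}, so the formula does not hold at Load.

No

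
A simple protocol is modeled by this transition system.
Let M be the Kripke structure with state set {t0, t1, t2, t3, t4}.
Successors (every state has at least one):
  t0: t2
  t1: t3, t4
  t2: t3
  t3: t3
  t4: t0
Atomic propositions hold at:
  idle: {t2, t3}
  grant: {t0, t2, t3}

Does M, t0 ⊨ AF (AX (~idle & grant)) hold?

Sat(~idle) = {t0, t1, t4}
Sat(~idle & grant) = {t0}
Sat(AX (~idle & grant)) = {s : every successor in {t0}} = {t4}
AF (AX (~idle & grant)): least fixpoint, start Z0 = {t4}, add states with every successor in Z. Already a fixed point.
Sat(AF (AX (~idle & grant))) = {t4}
t0 ∉ Sat(AF (AX (~idle & grant))) = {t4}, so the formula does not hold at t0.

No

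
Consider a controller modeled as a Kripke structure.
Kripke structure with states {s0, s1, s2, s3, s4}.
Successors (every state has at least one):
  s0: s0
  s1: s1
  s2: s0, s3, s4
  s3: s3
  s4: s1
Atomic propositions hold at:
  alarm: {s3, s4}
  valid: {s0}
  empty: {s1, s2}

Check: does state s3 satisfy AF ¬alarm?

No

Sat(¬alarm) = {s0, s1, s2}
AF ¬alarm: least fixpoint, start Z0 = {s0, s1, s2}, add states with every successor in Z. Z1 = {s0, s1, s2, s4}; fixed.
Sat(AF ¬alarm) = {s0, s1, s2, s4}
s3 ∉ Sat(AF ¬alarm) = {s0, s1, s2, s4}, so the formula does not hold at s3.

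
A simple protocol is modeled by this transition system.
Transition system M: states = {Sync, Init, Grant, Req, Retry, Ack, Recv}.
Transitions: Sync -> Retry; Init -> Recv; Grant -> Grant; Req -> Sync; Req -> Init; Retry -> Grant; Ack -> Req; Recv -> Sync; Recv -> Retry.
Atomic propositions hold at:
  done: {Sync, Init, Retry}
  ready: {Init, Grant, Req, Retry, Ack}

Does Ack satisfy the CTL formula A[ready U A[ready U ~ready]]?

Sat(~ready) = {Sync, Recv}
A[ready U ~ready]: least fixpoint, start Z0 = Sat(~ready) = {Sync, Recv}, add states in Sat(ready) with every successor in Z. Z1 = {Sync, Init, Recv}; Z2 = {Sync, Init, Req, Recv}; Z3 = {Sync, Init, Req, Ack, Recv}; fixed.
Sat(A[ready U ~ready]) = {Sync, Init, Req, Ack, Recv}
A[ready U A[ready U ~ready]]: least fixpoint, start Z0 = Sat(A[ready U ~ready]) = {Sync, Init, Req, Ack, Recv}, add states in Sat(ready) with every successor in Z. Already a fixed point.
Sat(A[ready U A[ready U ~ready]]) = {Sync, Init, Req, Ack, Recv}
Ack ∈ Sat(A[ready U A[ready U ~ready]]) = {Sync, Init, Req, Ack, Recv}, so the formula holds at Ack.

Yes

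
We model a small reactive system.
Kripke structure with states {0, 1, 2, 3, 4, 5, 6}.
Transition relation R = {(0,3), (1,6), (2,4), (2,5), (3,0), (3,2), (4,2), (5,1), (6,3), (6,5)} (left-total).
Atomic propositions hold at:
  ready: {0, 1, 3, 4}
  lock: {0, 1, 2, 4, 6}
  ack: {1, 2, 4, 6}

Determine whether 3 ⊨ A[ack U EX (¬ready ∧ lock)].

Sat(¬ready) = {2, 5, 6}
Sat(¬ready ∧ lock) = {2, 6}
Sat(EX (¬ready ∧ lock)) = {s : some successor in {2, 6}} = {1, 3, 4}
A[ack U EX (¬ready ∧ lock)]: least fixpoint, start Z0 = Sat(EX (¬ready ∧ lock)) = {1, 3, 4}, add states in Sat(ack) with every successor in Z. Already a fixed point.
Sat(A[ack U EX (¬ready ∧ lock)]) = {1, 3, 4}
3 ∈ Sat(A[ack U EX (¬ready ∧ lock)]) = {1, 3, 4}, so the formula holds at 3.

Yes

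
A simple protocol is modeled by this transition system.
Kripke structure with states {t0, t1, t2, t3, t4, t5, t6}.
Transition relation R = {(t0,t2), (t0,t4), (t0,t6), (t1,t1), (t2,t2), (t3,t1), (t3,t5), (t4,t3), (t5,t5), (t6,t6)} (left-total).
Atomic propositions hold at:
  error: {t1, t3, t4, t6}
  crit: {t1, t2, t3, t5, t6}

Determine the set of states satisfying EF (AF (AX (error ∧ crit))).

Sat(error ∧ crit) = {t1, t3, t6}
Sat(AX (error ∧ crit)) = {s : every successor in {t1, t3, t6}} = {t1, t4, t6}
AF (AX (error ∧ crit)): least fixpoint, start Z0 = {t1, t4, t6}, add states with every successor in Z. Already a fixed point.
Sat(AF (AX (error ∧ crit))) = {t1, t4, t6}
EF (AF (AX (error ∧ crit))): least fixpoint, start Z0 = {t1, t4, t6}, add states with some successor in Z. Z1 = {t0, t1, t3, t4, t6}; fixed.
Sat(EF (AF (AX (error ∧ crit)))) = {t0, t1, t3, t4, t6}

{t0, t1, t3, t4, t6}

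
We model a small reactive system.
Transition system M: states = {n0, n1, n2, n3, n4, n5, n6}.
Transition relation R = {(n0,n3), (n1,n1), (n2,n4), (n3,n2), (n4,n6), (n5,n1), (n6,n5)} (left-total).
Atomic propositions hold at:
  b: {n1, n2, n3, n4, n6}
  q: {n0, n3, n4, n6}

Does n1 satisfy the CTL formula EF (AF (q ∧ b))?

Sat(q ∧ b) = {n3, n4, n6}
AF (q ∧ b): least fixpoint, start Z0 = {n3, n4, n6}, add states with every successor in Z. Z1 = {n0, n2, n3, n4, n6}; fixed.
Sat(AF (q ∧ b)) = {n0, n2, n3, n4, n6}
EF (AF (q ∧ b)): least fixpoint, start Z0 = {n0, n2, n3, n4, n6}, add states with some successor in Z. Already a fixed point.
Sat(EF (AF (q ∧ b))) = {n0, n2, n3, n4, n6}
n1 ∉ Sat(EF (AF (q ∧ b))) = {n0, n2, n3, n4, n6}, so the formula does not hold at n1.

No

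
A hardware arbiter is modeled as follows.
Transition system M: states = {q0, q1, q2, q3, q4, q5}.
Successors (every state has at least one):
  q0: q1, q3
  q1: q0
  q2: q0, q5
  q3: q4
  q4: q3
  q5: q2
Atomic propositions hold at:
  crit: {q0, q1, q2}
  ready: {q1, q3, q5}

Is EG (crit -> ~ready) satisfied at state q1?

Sat(~ready) = {q0, q2, q4}
Sat(crit -> ~ready) = {q0, q2, q3, q4, q5}
EG (crit -> ~ready): greatest fixpoint, start Z0 = {q0, q2, q3, q4, q5}, keep only states in Sat with some successor in Z. Already a fixed point.
Sat(EG (crit -> ~ready)) = {q0, q2, q3, q4, q5}
q1 ∉ Sat(EG (crit -> ~ready)) = {q0, q2, q3, q4, q5}, so the formula does not hold at q1.

No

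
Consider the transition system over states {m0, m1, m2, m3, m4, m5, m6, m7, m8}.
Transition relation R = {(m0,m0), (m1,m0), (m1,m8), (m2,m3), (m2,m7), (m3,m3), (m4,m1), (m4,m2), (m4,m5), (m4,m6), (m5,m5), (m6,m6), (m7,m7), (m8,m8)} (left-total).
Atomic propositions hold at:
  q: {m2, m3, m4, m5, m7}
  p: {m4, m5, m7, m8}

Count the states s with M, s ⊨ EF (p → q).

8

Sat(p → q) = {m0, m1, m2, m3, m4, m5, m6, m7}
EF (p → q): least fixpoint, start Z0 = {m0, m1, m2, m3, m4, m5, m6, m7}, add states with some successor in Z. Already a fixed point.
Sat(EF (p → q)) = {m0, m1, m2, m3, m4, m5, m6, m7}
|Sat(EF (p → q))| = |{m0, m1, m2, m3, m4, m5, m6, m7}| = 8.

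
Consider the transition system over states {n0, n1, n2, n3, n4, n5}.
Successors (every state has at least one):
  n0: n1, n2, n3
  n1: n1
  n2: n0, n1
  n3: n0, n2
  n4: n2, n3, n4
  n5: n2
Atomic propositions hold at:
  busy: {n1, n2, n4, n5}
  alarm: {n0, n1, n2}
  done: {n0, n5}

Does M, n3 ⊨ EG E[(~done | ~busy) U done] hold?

Sat(~done) = {n1, n2, n3, n4}
Sat(~busy) = {n0, n3}
Sat(~done | ~busy) = {n0, n1, n2, n3, n4}
E[(~done | ~busy) U done]: least fixpoint, start Z0 = Sat(done) = {n0, n5}, add states in Sat(~done | ~busy) with some successor in Z. Z1 = {n0, n2, n3, n5}; Z2 = {n0, n2, n3, n4, n5}; fixed.
Sat(E[(~done | ~busy) U done]) = {n0, n2, n3, n4, n5}
EG E[(~done | ~busy) U done]: greatest fixpoint, start Z0 = {n0, n2, n3, n4, n5}, keep only states in Sat with some successor in Z. Already a fixed point.
Sat(EG E[(~done | ~busy) U done]) = {n0, n2, n3, n4, n5}
n3 ∈ Sat(EG E[(~done | ~busy) U done]) = {n0, n2, n3, n4, n5}, so the formula holds at n3.

Yes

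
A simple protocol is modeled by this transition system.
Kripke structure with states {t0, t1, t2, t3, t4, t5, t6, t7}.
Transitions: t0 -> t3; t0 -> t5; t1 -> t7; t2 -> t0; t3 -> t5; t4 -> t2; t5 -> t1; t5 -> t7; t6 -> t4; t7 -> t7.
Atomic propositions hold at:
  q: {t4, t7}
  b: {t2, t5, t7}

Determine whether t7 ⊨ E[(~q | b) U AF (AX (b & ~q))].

Sat(~q) = {t0, t1, t2, t3, t5, t6}
Sat(~q | b) = {t0, t1, t2, t3, t5, t6, t7}
Sat(b & ~q) = {t2, t5}
Sat(AX (b & ~q)) = {s : every successor in {t2, t5}} = {t3, t4}
AF (AX (b & ~q)): least fixpoint, start Z0 = {t3, t4}, add states with every successor in Z. Z1 = {t3, t4, t6}; fixed.
Sat(AF (AX (b & ~q))) = {t3, t4, t6}
E[(~q | b) U AF (AX (b & ~q))]: least fixpoint, start Z0 = Sat(AF (AX (b & ~q))) = {t3, t4, t6}, add states in Sat(~q | b) with some successor in Z. Z1 = {t0, t3, t4, t6}; Z2 = {t0, t2, t3, t4, t6}; fixed.
Sat(E[(~q | b) U AF (AX (b & ~q))]) = {t0, t2, t3, t4, t6}
t7 ∉ Sat(E[(~q | b) U AF (AX (b & ~q))]) = {t0, t2, t3, t4, t6}, so the formula does not hold at t7.

No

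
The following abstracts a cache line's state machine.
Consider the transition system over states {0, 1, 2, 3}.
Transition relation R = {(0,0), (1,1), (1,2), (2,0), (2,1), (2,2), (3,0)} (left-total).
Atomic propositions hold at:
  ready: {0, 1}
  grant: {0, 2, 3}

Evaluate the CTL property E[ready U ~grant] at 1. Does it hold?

Yes

Sat(~grant) = {1}
E[ready U ~grant]: least fixpoint, start Z0 = Sat(~grant) = {1}, add states in Sat(ready) with some successor in Z. Already a fixed point.
Sat(E[ready U ~grant]) = {1}
1 ∈ Sat(E[ready U ~grant]) = {1}, so the formula holds at 1.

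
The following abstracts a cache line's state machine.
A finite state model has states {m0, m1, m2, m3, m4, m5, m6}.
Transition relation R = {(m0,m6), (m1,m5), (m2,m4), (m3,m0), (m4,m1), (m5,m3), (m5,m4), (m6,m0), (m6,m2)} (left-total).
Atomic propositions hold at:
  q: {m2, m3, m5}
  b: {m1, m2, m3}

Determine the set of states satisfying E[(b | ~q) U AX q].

Sat(~q) = {m0, m1, m4, m6}
Sat(b | ~q) = {m0, m1, m2, m3, m4, m6}
Sat(AX q) = {s : every successor in {m2, m3, m5}} = {m1}
E[(b | ~q) U AX q]: least fixpoint, start Z0 = Sat(AX q) = {m1}, add states in Sat(b | ~q) with some successor in Z. Z1 = {m1, m4}; Z2 = {m1, m2, m4}; Z3 = {m1, m2, m4, m6}; Z4 = {m0, m1, m2, m4, m6}; Z5 = {m0, m1, m2, m3, m4, m6}; fixed.
Sat(E[(b | ~q) U AX q]) = {m0, m1, m2, m3, m4, m6}

{m0, m1, m2, m3, m4, m6}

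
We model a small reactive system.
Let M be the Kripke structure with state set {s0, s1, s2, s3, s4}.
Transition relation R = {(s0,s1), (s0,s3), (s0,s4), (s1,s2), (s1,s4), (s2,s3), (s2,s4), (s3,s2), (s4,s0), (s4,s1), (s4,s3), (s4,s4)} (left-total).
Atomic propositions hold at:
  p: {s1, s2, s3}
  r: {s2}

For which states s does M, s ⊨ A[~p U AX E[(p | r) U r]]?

{s3}

Sat(~p) = {s0, s4}
Sat(p | r) = {s1, s2, s3}
E[(p | r) U r]: least fixpoint, start Z0 = Sat(r) = {s2}, add states in Sat(p | r) with some successor in Z. Z1 = {s1, s2, s3}; fixed.
Sat(E[(p | r) U r]) = {s1, s2, s3}
Sat(AX E[(p | r) U r]) = {s : every successor in {s1, s2, s3}} = {s3}
A[~p U AX E[(p | r) U r]]: least fixpoint, start Z0 = Sat(AX E[(p | r) U r]) = {s3}, add states in Sat(~p) with every successor in Z. Already a fixed point.
Sat(A[~p U AX E[(p | r) U r]]) = {s3}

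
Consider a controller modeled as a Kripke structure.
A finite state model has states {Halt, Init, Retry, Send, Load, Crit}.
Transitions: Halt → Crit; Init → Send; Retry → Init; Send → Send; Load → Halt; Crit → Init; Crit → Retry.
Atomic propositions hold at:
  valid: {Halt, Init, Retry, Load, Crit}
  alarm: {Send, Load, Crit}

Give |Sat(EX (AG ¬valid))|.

2

Sat(¬valid) = {Send}
AG ¬valid: greatest fixpoint, start Z0 = {Send}, keep only states in Sat with every successor in Z. Already a fixed point.
Sat(AG ¬valid) = {Send}
Sat(EX (AG ¬valid)) = {s : some successor in {Send}} = {Init, Send}
|Sat(EX (AG ¬valid))| = |{Init, Send}| = 2.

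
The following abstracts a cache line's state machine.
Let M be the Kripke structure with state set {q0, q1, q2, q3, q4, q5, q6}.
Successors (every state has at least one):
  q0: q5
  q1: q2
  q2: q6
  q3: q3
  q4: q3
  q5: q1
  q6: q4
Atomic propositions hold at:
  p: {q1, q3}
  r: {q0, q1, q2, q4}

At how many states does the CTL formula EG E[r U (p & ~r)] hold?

Sat(~r) = {q3, q5, q6}
Sat(p & ~r) = {q3}
E[r U (p & ~r)]: least fixpoint, start Z0 = Sat((p & ~r)) = {q3}, add states in Sat(r) with some successor in Z. Z1 = {q3, q4}; fixed.
Sat(E[r U (p & ~r)]) = {q3, q4}
EG E[r U (p & ~r)]: greatest fixpoint, start Z0 = {q3, q4}, keep only states in Sat with some successor in Z. Already a fixed point.
Sat(EG E[r U (p & ~r)]) = {q3, q4}
|Sat(EG E[r U (p & ~r)])| = |{q3, q4}| = 2.

2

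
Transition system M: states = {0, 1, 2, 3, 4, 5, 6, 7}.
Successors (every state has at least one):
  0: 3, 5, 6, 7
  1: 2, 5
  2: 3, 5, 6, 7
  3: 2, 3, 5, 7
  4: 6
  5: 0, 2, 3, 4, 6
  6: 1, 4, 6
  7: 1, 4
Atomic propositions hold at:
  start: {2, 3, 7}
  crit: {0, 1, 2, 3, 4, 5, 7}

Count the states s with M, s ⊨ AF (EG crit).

EG crit: greatest fixpoint, start Z0 = {0, 1, 2, 3, 4, 5, 7}, keep only states in Sat with some successor in Z. Z1 = {0, 1, 2, 3, 5, 7}; fixed.
Sat(EG crit) = {0, 1, 2, 3, 5, 7}
AF (EG crit): least fixpoint, start Z0 = {0, 1, 2, 3, 5, 7}, add states with every successor in Z. Already a fixed point.
Sat(AF (EG crit)) = {0, 1, 2, 3, 5, 7}
|Sat(AF (EG crit))| = |{0, 1, 2, 3, 5, 7}| = 6.

6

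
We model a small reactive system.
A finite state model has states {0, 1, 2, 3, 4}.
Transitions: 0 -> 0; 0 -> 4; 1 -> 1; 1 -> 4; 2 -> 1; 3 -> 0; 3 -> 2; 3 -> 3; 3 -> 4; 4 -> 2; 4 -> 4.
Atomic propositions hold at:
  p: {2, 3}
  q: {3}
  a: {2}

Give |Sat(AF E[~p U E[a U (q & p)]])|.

1

Sat(~p) = {0, 1, 4}
Sat(q & p) = {3}
E[a U (q & p)]: least fixpoint, start Z0 = Sat((q & p)) = {3}, add states in Sat(a) with some successor in Z. Already a fixed point.
Sat(E[a U (q & p)]) = {3}
E[~p U E[a U (q & p)]]: least fixpoint, start Z0 = Sat(E[a U (q & p)]) = {3}, add states in Sat(~p) with some successor in Z. Already a fixed point.
Sat(E[~p U E[a U (q & p)]]) = {3}
AF E[~p U E[a U (q & p)]]: least fixpoint, start Z0 = {3}, add states with every successor in Z. Already a fixed point.
Sat(AF E[~p U E[a U (q & p)]]) = {3}
|Sat(AF E[~p U E[a U (q & p)]])| = |{3}| = 1.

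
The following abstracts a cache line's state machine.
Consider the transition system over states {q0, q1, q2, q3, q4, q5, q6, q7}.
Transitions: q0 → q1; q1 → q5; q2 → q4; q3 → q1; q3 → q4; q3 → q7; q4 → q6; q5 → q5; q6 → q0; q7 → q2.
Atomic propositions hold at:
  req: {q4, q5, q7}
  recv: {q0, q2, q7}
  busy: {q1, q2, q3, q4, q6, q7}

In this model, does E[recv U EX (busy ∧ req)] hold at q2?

Sat(busy ∧ req) = {q4, q7}
Sat(EX (busy ∧ req)) = {s : some successor in {q4, q7}} = {q2, q3}
E[recv U EX (busy ∧ req)]: least fixpoint, start Z0 = Sat(EX (busy ∧ req)) = {q2, q3}, add states in Sat(recv) with some successor in Z. Z1 = {q2, q3, q7}; fixed.
Sat(E[recv U EX (busy ∧ req)]) = {q2, q3, q7}
q2 ∈ Sat(E[recv U EX (busy ∧ req)]) = {q2, q3, q7}, so the formula holds at q2.

Yes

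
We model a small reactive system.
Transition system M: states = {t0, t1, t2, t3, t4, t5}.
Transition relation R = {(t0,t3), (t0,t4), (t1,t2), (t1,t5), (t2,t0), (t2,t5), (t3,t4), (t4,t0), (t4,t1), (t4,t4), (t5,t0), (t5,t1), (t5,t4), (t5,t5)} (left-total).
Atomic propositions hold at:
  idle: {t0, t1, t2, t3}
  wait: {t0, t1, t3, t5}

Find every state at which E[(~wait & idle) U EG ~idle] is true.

Sat(~wait) = {t2, t4}
Sat(~wait & idle) = {t2}
Sat(~idle) = {t4, t5}
EG ~idle: greatest fixpoint, start Z0 = {t4, t5}, keep only states in Sat with some successor in Z. Already a fixed point.
Sat(EG ~idle) = {t4, t5}
E[(~wait & idle) U EG ~idle]: least fixpoint, start Z0 = Sat(EG ~idle) = {t4, t5}, add states in Sat(~wait & idle) with some successor in Z. Z1 = {t2, t4, t5}; fixed.
Sat(E[(~wait & idle) U EG ~idle]) = {t2, t4, t5}

{t2, t4, t5}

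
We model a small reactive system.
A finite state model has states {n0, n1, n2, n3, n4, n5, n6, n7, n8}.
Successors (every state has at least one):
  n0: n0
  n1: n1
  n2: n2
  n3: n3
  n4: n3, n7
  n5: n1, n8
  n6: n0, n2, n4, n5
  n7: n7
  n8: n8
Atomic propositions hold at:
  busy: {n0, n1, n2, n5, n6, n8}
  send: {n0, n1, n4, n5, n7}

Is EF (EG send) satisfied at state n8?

EG send: greatest fixpoint, start Z0 = {n0, n1, n4, n5, n7}, keep only states in Sat with some successor in Z. Already a fixed point.
Sat(EG send) = {n0, n1, n4, n5, n7}
EF (EG send): least fixpoint, start Z0 = {n0, n1, n4, n5, n7}, add states with some successor in Z. Z1 = {n0, n1, n4, n5, n6, n7}; fixed.
Sat(EF (EG send)) = {n0, n1, n4, n5, n6, n7}
n8 ∉ Sat(EF (EG send)) = {n0, n1, n4, n5, n6, n7}, so the formula does not hold at n8.

No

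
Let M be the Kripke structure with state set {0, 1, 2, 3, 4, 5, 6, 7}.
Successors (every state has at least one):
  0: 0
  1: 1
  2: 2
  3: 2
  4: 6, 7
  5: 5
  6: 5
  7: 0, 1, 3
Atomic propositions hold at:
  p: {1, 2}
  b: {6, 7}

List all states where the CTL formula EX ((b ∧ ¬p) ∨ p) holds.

Sat(¬p) = {0, 3, 4, 5, 6, 7}
Sat(b ∧ ¬p) = {6, 7}
Sat((b ∧ ¬p) ∨ p) = {1, 2, 6, 7}
Sat(EX ((b ∧ ¬p) ∨ p)) = {s : some successor in {1, 2, 6, 7}} = {1, 2, 3, 4, 7}

{1, 2, 3, 4, 7}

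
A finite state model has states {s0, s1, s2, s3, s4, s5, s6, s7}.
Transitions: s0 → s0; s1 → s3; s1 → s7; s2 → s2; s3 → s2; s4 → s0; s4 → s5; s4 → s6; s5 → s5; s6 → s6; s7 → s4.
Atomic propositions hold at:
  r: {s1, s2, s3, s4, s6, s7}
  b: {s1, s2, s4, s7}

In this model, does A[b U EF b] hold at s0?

EF b: least fixpoint, start Z0 = {s1, s2, s4, s7}, add states with some successor in Z. Z1 = {s1, s2, s3, s4, s7}; fixed.
Sat(EF b) = {s1, s2, s3, s4, s7}
A[b U EF b]: least fixpoint, start Z0 = Sat(EF b) = {s1, s2, s3, s4, s7}, add states in Sat(b) with every successor in Z. Already a fixed point.
Sat(A[b U EF b]) = {s1, s2, s3, s4, s7}
s0 ∉ Sat(A[b U EF b]) = {s1, s2, s3, s4, s7}, so the formula does not hold at s0.

No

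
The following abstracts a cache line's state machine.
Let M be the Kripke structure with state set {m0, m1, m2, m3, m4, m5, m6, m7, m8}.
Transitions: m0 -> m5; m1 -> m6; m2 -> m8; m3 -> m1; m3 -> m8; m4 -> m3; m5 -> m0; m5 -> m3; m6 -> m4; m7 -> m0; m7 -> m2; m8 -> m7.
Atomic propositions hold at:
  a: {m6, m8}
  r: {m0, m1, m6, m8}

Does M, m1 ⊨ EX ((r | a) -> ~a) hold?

Sat(r | a) = {m0, m1, m6, m8}
Sat(~a) = {m0, m1, m2, m3, m4, m5, m7}
Sat((r | a) -> ~a) = {m0, m1, m2, m3, m4, m5, m7}
Sat(EX ((r | a) -> ~a)) = {s : some successor in {m0, m1, m2, m3, m4, m5, m7}} = {m0, m3, m4, m5, m6, m7, m8}
m1 ∉ Sat(EX ((r | a) -> ~a)) = {m0, m3, m4, m5, m6, m7, m8}, so the formula does not hold at m1.

No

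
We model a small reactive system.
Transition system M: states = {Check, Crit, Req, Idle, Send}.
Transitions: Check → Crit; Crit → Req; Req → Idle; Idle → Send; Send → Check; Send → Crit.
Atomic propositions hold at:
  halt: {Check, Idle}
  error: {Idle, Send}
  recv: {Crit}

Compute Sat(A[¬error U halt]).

{Check, Crit, Req, Idle}

Sat(¬error) = {Check, Crit, Req}
A[¬error U halt]: least fixpoint, start Z0 = Sat(halt) = {Check, Idle}, add states in Sat(¬error) with every successor in Z. Z1 = {Check, Req, Idle}; Z2 = {Check, Crit, Req, Idle}; fixed.
Sat(A[¬error U halt]) = {Check, Crit, Req, Idle}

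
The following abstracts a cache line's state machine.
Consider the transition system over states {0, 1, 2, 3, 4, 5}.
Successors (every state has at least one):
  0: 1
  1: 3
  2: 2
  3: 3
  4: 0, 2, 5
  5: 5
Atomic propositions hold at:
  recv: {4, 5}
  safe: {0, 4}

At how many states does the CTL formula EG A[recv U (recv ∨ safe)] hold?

2

Sat(recv ∨ safe) = {0, 4, 5}
A[recv U (recv ∨ safe)]: least fixpoint, start Z0 = Sat((recv ∨ safe)) = {0, 4, 5}, add states in Sat(recv) with every successor in Z. Already a fixed point.
Sat(A[recv U (recv ∨ safe)]) = {0, 4, 5}
EG A[recv U (recv ∨ safe)]: greatest fixpoint, start Z0 = {0, 4, 5}, keep only states in Sat with some successor in Z. Z1 = {4, 5}; fixed.
Sat(EG A[recv U (recv ∨ safe)]) = {4, 5}
|Sat(EG A[recv U (recv ∨ safe)])| = |{4, 5}| = 2.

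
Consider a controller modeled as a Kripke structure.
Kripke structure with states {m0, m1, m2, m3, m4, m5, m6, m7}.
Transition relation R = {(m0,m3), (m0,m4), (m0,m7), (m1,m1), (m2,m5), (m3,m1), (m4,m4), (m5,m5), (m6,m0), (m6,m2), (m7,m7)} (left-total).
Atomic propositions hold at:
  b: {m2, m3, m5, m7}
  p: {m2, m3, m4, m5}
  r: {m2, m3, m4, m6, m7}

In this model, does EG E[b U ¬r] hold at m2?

Yes

Sat(¬r) = {m0, m1, m5}
E[b U ¬r]: least fixpoint, start Z0 = Sat(¬r) = {m0, m1, m5}, add states in Sat(b) with some successor in Z. Z1 = {m0, m1, m2, m3, m5}; fixed.
Sat(E[b U ¬r]) = {m0, m1, m2, m3, m5}
EG E[b U ¬r]: greatest fixpoint, start Z0 = {m0, m1, m2, m3, m5}, keep only states in Sat with some successor in Z. Already a fixed point.
Sat(EG E[b U ¬r]) = {m0, m1, m2, m3, m5}
m2 ∈ Sat(EG E[b U ¬r]) = {m0, m1, m2, m3, m5}, so the formula holds at m2.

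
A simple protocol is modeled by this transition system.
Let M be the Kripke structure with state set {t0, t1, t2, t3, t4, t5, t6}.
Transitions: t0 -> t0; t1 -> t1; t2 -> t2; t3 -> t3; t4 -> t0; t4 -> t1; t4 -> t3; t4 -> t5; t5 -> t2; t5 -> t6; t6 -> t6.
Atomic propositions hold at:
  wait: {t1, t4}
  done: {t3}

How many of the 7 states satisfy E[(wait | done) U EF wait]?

2

Sat(wait | done) = {t1, t3, t4}
EF wait: least fixpoint, start Z0 = {t1, t4}, add states with some successor in Z. Already a fixed point.
Sat(EF wait) = {t1, t4}
E[(wait | done) U EF wait]: least fixpoint, start Z0 = Sat(EF wait) = {t1, t4}, add states in Sat(wait | done) with some successor in Z. Already a fixed point.
Sat(E[(wait | done) U EF wait]) = {t1, t4}
|Sat(E[(wait | done) U EF wait])| = |{t1, t4}| = 2.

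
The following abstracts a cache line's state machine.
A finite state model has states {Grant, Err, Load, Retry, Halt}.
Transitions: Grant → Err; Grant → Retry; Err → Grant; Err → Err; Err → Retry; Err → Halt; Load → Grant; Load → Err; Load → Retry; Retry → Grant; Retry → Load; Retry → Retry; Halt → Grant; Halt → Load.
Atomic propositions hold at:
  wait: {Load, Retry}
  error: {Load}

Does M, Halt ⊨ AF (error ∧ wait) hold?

Sat(error ∧ wait) = {Load}
AF (error ∧ wait): least fixpoint, start Z0 = {Load}, add states with every successor in Z. Already a fixed point.
Sat(AF (error ∧ wait)) = {Load}
Halt ∉ Sat(AF (error ∧ wait)) = {Load}, so the formula does not hold at Halt.

No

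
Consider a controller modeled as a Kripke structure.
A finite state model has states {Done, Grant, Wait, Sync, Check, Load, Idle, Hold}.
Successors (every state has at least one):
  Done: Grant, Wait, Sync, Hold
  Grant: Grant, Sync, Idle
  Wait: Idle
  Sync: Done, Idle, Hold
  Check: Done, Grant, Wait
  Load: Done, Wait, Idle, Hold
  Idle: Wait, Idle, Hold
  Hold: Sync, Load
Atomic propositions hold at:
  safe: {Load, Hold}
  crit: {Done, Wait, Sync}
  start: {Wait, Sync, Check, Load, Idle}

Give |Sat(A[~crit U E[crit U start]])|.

7

Sat(~crit) = {Grant, Check, Load, Idle, Hold}
E[crit U start]: least fixpoint, start Z0 = Sat(start) = {Wait, Sync, Check, Load, Idle}, add states in Sat(crit) with some successor in Z. Z1 = {Done, Wait, Sync, Check, Load, Idle}; fixed.
Sat(E[crit U start]) = {Done, Wait, Sync, Check, Load, Idle}
A[~crit U E[crit U start]]: least fixpoint, start Z0 = Sat(E[crit U start]) = {Done, Wait, Sync, Check, Load, Idle}, add states in Sat(~crit) with every successor in Z. Z1 = {Done, Wait, Sync, Check, Load, Idle, Hold}; fixed.
Sat(A[~crit U E[crit U start]]) = {Done, Wait, Sync, Check, Load, Idle, Hold}
|Sat(A[~crit U E[crit U start]])| = |{Done, Wait, Sync, Check, Load, Idle, Hold}| = 7.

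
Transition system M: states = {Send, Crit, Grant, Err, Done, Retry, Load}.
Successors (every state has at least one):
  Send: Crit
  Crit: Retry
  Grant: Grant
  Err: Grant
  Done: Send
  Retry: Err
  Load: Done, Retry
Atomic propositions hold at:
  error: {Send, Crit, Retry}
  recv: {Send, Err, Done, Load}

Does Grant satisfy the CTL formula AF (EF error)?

EF error: least fixpoint, start Z0 = {Send, Crit, Retry}, add states with some successor in Z. Z1 = {Send, Crit, Done, Retry, Load}; fixed.
Sat(EF error) = {Send, Crit, Done, Retry, Load}
AF (EF error): least fixpoint, start Z0 = {Send, Crit, Done, Retry, Load}, add states with every successor in Z. Already a fixed point.
Sat(AF (EF error)) = {Send, Crit, Done, Retry, Load}
Grant ∉ Sat(AF (EF error)) = {Send, Crit, Done, Retry, Load}, so the formula does not hold at Grant.

No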